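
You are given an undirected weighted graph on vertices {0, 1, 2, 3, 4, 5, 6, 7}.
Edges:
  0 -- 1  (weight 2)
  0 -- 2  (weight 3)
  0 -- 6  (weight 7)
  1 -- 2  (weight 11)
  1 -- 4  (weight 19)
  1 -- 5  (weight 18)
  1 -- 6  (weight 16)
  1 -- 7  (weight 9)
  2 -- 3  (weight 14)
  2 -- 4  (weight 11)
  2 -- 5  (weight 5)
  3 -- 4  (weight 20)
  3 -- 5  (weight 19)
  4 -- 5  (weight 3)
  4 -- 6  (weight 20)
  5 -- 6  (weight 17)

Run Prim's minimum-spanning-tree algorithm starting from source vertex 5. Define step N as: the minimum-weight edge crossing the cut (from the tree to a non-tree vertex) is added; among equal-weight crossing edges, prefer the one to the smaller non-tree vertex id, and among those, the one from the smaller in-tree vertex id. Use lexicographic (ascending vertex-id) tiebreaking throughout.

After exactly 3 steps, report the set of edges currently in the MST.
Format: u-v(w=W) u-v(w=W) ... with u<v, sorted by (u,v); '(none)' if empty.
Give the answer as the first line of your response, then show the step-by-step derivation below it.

0-2(w=3) 2-5(w=5) 4-5(w=3)

step 1: add edge 4-5 (w=3); MST = {4-5(w=3)}
step 2: add edge 2-5 (w=5); MST = {2-5(w=5) 4-5(w=3)}
step 3: add edge 0-2 (w=3); MST = {0-2(w=3) 2-5(w=5) 4-5(w=3)}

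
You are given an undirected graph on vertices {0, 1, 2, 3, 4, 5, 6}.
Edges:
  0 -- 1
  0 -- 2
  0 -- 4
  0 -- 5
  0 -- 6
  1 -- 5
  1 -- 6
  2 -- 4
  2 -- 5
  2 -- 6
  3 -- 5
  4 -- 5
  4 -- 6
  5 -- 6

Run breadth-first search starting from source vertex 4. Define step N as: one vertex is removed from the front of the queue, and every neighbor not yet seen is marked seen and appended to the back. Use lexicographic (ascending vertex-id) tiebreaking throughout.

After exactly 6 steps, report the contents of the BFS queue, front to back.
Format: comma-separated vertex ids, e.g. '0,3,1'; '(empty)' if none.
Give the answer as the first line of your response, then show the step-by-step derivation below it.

3

step 1: dequeue 4; queue=[0,2,5,6]; order=4
step 2: dequeue 0; queue=[2,5,6,1]; order=4,0
step 3: dequeue 2; queue=[5,6,1]; order=4,0,2
step 4: dequeue 5; queue=[6,1,3]; order=4,0,2,5
step 5: dequeue 6; queue=[1,3]; order=4,0,2,5,6
step 6: dequeue 1; queue=[3]; order=4,0,2,5,6,1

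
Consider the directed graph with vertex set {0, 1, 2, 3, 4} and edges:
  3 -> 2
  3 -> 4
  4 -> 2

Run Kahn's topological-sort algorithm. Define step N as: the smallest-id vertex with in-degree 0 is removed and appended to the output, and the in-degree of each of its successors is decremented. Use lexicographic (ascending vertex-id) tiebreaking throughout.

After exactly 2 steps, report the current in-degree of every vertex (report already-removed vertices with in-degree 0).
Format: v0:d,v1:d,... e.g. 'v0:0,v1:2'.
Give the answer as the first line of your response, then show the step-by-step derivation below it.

v0:0,v1:0,v2:2,v3:0,v4:1

step 1: output 0; order=[0]; indeg=(0,0,2,0,1)
step 2: output 1; order=[0,1]; indeg=(0,0,2,0,1)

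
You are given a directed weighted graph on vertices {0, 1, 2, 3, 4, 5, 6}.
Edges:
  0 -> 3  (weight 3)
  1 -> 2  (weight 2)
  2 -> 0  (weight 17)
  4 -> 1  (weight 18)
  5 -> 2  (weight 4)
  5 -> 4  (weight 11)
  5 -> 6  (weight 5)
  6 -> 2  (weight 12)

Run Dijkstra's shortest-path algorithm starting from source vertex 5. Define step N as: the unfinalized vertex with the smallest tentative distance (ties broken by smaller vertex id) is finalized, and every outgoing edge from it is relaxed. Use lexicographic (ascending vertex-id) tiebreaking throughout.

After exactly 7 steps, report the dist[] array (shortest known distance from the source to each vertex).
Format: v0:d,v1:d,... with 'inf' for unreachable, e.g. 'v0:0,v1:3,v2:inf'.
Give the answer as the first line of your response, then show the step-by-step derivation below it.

v0:21,v1:29,v2:4,v3:24,v4:11,v5:0,v6:5

step 1: dist = v0:inf,v1:inf,v2:4,v3:inf,v4:11,v5:0,v6:5
step 2: dist = v0:21,v1:inf,v2:4,v3:inf,v4:11,v5:0,v6:5
step 3: dist = v0:21,v1:inf,v2:4,v3:inf,v4:11,v5:0,v6:5
step 4: dist = v0:21,v1:29,v2:4,v3:inf,v4:11,v5:0,v6:5
step 5: dist = v0:21,v1:29,v2:4,v3:24,v4:11,v5:0,v6:5
step 6: dist = v0:21,v1:29,v2:4,v3:24,v4:11,v5:0,v6:5
step 7: dist = v0:21,v1:29,v2:4,v3:24,v4:11,v5:0,v6:5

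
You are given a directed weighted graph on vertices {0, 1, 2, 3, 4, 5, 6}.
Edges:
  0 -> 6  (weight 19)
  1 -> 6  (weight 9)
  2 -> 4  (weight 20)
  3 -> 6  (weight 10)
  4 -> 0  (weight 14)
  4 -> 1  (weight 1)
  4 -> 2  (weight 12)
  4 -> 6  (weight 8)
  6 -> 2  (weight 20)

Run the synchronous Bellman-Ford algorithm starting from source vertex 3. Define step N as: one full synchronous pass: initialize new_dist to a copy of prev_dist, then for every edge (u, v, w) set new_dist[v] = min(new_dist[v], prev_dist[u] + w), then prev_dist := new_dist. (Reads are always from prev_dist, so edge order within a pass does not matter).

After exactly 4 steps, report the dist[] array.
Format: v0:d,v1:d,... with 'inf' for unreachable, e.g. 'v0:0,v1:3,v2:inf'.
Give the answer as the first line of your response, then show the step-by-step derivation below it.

v0:64,v1:51,v2:30,v3:0,v4:50,v5:inf,v6:10

step 1: dist = v0:inf,v1:inf,v2:inf,v3:0,v4:inf,v5:inf,v6:10
step 2: dist = v0:inf,v1:inf,v2:30,v3:0,v4:inf,v5:inf,v6:10
step 3: dist = v0:inf,v1:inf,v2:30,v3:0,v4:50,v5:inf,v6:10
step 4: dist = v0:64,v1:51,v2:30,v3:0,v4:50,v5:inf,v6:10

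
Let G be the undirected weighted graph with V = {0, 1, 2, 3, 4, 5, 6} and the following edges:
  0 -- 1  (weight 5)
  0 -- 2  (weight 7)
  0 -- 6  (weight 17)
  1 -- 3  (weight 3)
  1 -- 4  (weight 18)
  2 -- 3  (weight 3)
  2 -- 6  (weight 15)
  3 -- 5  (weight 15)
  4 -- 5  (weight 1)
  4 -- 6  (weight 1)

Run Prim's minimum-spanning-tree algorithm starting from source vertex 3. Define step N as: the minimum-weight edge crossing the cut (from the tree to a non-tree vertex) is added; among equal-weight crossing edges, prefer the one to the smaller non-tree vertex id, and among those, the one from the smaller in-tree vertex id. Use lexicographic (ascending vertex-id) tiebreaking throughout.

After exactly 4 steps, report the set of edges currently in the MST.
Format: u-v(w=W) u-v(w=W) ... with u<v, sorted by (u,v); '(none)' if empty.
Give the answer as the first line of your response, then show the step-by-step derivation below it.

0-1(w=5) 1-3(w=3) 2-3(w=3) 3-5(w=15)

step 1: add edge 1-3 (w=3); MST = {1-3(w=3)}
step 2: add edge 2-3 (w=3); MST = {1-3(w=3) 2-3(w=3)}
step 3: add edge 0-1 (w=5); MST = {0-1(w=5) 1-3(w=3) 2-3(w=3)}
step 4: add edge 3-5 (w=15); MST = {0-1(w=5) 1-3(w=3) 2-3(w=3) 3-5(w=15)}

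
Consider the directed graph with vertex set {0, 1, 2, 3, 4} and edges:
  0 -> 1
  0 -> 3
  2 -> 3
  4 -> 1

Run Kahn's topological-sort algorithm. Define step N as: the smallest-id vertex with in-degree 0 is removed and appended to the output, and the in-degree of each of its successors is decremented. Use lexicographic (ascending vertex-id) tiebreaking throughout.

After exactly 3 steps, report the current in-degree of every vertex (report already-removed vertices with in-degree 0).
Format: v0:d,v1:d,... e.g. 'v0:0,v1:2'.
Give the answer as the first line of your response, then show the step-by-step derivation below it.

v0:0,v1:1,v2:0,v3:0,v4:0

step 1: output 0; order=[0]; indeg=(0,1,0,1,0)
step 2: output 2; order=[0,2]; indeg=(0,1,0,0,0)
step 3: output 3; order=[0,2,3]; indeg=(0,1,0,0,0)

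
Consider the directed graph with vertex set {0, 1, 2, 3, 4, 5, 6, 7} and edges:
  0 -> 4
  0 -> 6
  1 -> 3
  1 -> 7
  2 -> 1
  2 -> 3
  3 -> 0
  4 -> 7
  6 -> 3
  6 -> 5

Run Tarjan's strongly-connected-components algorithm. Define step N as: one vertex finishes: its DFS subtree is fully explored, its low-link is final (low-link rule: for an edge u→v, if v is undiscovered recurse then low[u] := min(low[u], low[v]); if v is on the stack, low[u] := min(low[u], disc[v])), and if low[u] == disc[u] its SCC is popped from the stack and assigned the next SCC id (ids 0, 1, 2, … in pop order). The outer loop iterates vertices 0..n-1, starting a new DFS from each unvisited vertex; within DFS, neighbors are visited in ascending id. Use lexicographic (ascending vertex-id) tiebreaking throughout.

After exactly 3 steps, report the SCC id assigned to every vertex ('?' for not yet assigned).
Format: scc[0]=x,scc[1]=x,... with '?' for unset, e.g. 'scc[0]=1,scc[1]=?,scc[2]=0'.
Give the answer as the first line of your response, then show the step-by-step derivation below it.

scc[0]=?,scc[1]=?,scc[2]=?,scc[3]=?,scc[4]=1,scc[5]=?,scc[6]=?,scc[7]=0

step 1: low=(low[0]=0,low[1]=?,low[2]=?,low[3]=?,low[4]=1,low[5]=?,low[6]=?,low[7]=2); scc=(scc[0]=?,scc[1]=?,scc[2]=?,scc[3]=?,scc[4]=?,scc[5]=?,scc[6]=?,scc[7]=0)
step 2: low=(low[0]=0,low[1]=?,low[2]=?,low[3]=?,low[4]=1,low[5]=?,low[6]=?,low[7]=2); scc=(scc[0]=?,scc[1]=?,scc[2]=?,scc[3]=?,scc[4]=1,scc[5]=?,scc[6]=?,scc[7]=0)
step 3: low=(low[0]=0,low[1]=?,low[2]=?,low[3]=0,low[4]=1,low[5]=?,low[6]=3,low[7]=2); scc=(scc[0]=?,scc[1]=?,scc[2]=?,scc[3]=?,scc[4]=1,scc[5]=?,scc[6]=?,scc[7]=0)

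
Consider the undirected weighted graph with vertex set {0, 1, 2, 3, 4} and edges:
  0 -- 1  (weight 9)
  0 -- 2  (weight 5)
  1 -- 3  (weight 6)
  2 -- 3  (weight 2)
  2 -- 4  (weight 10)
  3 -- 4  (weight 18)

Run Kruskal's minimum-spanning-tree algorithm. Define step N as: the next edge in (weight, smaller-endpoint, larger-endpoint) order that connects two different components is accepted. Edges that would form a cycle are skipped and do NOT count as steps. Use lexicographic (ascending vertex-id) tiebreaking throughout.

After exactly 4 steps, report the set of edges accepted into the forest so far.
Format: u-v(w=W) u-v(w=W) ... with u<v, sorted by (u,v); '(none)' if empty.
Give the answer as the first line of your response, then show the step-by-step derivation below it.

0-2(w=5) 1-3(w=6) 2-3(w=2) 2-4(w=10)

step 1: add edge 2-3 (w=2); MST = {2-3(w=2)}
step 2: add edge 0-2 (w=5); MST = {0-2(w=5) 2-3(w=2)}
step 3: add edge 1-3 (w=6); MST = {0-2(w=5) 1-3(w=6) 2-3(w=2)}
step 4: add edge 2-4 (w=10); MST = {0-2(w=5) 1-3(w=6) 2-3(w=2) 2-4(w=10)}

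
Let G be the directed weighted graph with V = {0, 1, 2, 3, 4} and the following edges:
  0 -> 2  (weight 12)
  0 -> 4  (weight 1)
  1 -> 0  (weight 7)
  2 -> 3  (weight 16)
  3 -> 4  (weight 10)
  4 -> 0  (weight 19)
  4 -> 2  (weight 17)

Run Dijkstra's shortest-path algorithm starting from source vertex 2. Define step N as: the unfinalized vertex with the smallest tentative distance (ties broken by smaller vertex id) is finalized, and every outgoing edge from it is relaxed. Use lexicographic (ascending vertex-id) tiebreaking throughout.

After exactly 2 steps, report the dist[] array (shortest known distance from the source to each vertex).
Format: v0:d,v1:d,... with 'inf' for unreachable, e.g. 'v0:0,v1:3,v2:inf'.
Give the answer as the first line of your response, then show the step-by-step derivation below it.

v0:inf,v1:inf,v2:0,v3:16,v4:26

step 1: dist = v0:inf,v1:inf,v2:0,v3:16,v4:inf
step 2: dist = v0:inf,v1:inf,v2:0,v3:16,v4:26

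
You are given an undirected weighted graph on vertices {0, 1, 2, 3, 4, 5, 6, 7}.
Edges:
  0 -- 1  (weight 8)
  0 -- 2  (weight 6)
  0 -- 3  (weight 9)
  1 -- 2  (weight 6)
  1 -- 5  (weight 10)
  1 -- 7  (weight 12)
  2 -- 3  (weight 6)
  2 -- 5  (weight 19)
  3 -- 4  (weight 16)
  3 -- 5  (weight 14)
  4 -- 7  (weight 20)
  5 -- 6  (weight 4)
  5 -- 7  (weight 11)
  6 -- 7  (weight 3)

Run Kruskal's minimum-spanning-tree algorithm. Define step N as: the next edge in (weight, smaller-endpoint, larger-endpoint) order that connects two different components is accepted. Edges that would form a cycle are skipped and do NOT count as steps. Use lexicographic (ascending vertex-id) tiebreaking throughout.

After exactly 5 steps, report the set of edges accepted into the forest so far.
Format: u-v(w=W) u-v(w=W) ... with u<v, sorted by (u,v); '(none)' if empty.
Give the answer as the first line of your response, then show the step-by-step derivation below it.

0-2(w=6) 1-2(w=6) 2-3(w=6) 5-6(w=4) 6-7(w=3)

step 1: add edge 6-7 (w=3); MST = {6-7(w=3)}
step 2: add edge 5-6 (w=4); MST = {5-6(w=4) 6-7(w=3)}
step 3: add edge 0-2 (w=6); MST = {0-2(w=6) 5-6(w=4) 6-7(w=3)}
step 4: add edge 1-2 (w=6); MST = {0-2(w=6) 1-2(w=6) 5-6(w=4) 6-7(w=3)}
step 5: add edge 2-3 (w=6); MST = {0-2(w=6) 1-2(w=6) 2-3(w=6) 5-6(w=4) 6-7(w=3)}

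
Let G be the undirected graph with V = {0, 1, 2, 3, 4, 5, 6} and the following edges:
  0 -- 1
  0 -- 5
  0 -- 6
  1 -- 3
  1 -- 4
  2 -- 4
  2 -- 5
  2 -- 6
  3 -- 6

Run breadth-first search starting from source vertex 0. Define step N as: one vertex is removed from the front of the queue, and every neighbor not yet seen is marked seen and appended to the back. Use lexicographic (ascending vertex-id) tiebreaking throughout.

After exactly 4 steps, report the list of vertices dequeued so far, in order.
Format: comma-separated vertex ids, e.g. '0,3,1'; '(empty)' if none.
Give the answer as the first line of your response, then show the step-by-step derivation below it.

0,1,5,6

step 1: dequeue 0; queue=[1,5,6]; order=0
step 2: dequeue 1; queue=[5,6,3,4]; order=0,1
step 3: dequeue 5; queue=[6,3,4,2]; order=0,1,5
step 4: dequeue 6; queue=[3,4,2]; order=0,1,5,6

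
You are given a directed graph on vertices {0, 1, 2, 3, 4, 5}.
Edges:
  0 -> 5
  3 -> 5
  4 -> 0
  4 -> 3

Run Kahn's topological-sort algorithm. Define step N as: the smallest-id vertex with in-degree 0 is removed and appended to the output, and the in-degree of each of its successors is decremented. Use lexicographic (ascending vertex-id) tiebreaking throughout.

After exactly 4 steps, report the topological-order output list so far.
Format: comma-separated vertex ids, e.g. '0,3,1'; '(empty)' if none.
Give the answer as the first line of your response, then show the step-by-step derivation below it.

1,2,4,0

step 1: output 1; order=[1]; indeg=(1,0,0,1,0,2)
step 2: output 2; order=[1,2]; indeg=(1,0,0,1,0,2)
step 3: output 4; order=[1,2,4]; indeg=(0,0,0,0,0,2)
step 4: output 0; order=[1,2,4,0]; indeg=(0,0,0,0,0,1)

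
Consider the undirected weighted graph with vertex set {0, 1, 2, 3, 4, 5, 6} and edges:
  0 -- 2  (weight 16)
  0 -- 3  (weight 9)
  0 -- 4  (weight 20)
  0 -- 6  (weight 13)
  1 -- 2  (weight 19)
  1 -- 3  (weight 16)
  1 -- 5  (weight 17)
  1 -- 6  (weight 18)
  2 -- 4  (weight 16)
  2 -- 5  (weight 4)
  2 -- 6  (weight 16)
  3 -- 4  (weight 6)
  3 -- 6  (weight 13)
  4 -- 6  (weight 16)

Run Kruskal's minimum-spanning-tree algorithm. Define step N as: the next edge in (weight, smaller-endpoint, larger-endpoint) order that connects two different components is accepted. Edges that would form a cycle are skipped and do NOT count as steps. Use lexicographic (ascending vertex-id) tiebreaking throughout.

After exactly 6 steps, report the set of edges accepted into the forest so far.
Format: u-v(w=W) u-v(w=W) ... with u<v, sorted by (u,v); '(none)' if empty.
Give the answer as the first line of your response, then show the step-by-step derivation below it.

0-2(w=16) 0-3(w=9) 0-6(w=13) 1-3(w=16) 2-5(w=4) 3-4(w=6)

step 1: add edge 2-5 (w=4); MST = {2-5(w=4)}
step 2: add edge 3-4 (w=6); MST = {2-5(w=4) 3-4(w=6)}
step 3: add edge 0-3 (w=9); MST = {0-3(w=9) 2-5(w=4) 3-4(w=6)}
step 4: add edge 0-6 (w=13); MST = {0-3(w=9) 0-6(w=13) 2-5(w=4) 3-4(w=6)}
step 5: add edge 0-2 (w=16); MST = {0-2(w=16) 0-3(w=9) 0-6(w=13) 2-5(w=4) 3-4(w=6)}
step 6: add edge 1-3 (w=16); MST = {0-2(w=16) 0-3(w=9) 0-6(w=13) 1-3(w=16) 2-5(w=4) 3-4(w=6)}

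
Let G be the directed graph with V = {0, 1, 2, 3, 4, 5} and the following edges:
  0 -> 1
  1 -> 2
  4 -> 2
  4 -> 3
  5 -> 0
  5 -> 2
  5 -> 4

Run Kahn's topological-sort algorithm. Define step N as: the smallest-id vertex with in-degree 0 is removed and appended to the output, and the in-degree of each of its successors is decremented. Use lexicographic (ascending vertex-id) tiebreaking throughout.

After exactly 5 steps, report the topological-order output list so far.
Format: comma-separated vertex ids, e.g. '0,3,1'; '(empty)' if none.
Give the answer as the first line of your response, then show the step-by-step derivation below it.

5,0,1,4,2

step 1: output 5; order=[5]; indeg=(0,1,2,1,0,0)
step 2: output 0; order=[5,0]; indeg=(0,0,2,1,0,0)
step 3: output 1; order=[5,0,1]; indeg=(0,0,1,1,0,0)
step 4: output 4; order=[5,0,1,4]; indeg=(0,0,0,0,0,0)
step 5: output 2; order=[5,0,1,4,2]; indeg=(0,0,0,0,0,0)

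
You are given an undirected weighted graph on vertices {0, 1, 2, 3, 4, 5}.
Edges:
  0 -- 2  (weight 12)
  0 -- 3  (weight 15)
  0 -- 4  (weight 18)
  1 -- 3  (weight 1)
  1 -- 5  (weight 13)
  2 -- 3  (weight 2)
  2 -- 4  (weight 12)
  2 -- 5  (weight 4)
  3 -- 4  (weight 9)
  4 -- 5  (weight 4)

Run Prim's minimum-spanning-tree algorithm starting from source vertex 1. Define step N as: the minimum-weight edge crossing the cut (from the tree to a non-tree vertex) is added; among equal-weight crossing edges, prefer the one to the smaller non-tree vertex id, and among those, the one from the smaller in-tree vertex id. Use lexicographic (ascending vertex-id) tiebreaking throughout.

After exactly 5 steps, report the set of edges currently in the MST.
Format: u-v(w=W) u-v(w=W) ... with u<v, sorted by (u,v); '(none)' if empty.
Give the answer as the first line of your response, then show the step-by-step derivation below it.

0-2(w=12) 1-3(w=1) 2-3(w=2) 2-5(w=4) 4-5(w=4)

step 1: add edge 1-3 (w=1); MST = {1-3(w=1)}
step 2: add edge 2-3 (w=2); MST = {1-3(w=1) 2-3(w=2)}
step 3: add edge 2-5 (w=4); MST = {1-3(w=1) 2-3(w=2) 2-5(w=4)}
step 4: add edge 4-5 (w=4); MST = {1-3(w=1) 2-3(w=2) 2-5(w=4) 4-5(w=4)}
step 5: add edge 0-2 (w=12); MST = {0-2(w=12) 1-3(w=1) 2-3(w=2) 2-5(w=4) 4-5(w=4)}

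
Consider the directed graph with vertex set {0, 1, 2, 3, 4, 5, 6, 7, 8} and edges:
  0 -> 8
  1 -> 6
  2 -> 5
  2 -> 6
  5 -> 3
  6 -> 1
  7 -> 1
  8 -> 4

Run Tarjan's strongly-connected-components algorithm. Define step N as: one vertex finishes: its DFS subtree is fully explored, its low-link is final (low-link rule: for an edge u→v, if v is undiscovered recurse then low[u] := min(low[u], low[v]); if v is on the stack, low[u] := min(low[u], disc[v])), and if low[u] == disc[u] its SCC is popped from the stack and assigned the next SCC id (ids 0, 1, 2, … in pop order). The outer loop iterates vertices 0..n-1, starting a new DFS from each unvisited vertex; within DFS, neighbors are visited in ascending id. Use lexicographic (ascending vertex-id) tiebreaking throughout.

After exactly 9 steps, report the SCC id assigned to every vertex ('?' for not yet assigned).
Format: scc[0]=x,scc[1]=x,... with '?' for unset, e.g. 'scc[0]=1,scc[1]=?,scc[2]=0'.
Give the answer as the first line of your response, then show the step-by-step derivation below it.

scc[0]=2,scc[1]=3,scc[2]=6,scc[3]=4,scc[4]=0,scc[5]=5,scc[6]=3,scc[7]=7,scc[8]=1

step 1: low=(low[0]=0,low[1]=?,low[2]=?,low[3]=?,low[4]=2,low[5]=?,low[6]=?,low[7]=?,low[8]=1); scc=(scc[0]=?,scc[1]=?,scc[2]=?,scc[3]=?,scc[4]=0,scc[5]=?,scc[6]=?,scc[7]=?,scc[8]=?)
step 2: low=(low[0]=0,low[1]=?,low[2]=?,low[3]=?,low[4]=2,low[5]=?,low[6]=?,low[7]=?,low[8]=1); scc=(scc[0]=?,scc[1]=?,scc[2]=?,scc[3]=?,scc[4]=0,scc[5]=?,scc[6]=?,scc[7]=?,scc[8]=1)
step 3: low=(low[0]=0,low[1]=?,low[2]=?,low[3]=?,low[4]=2,low[5]=?,low[6]=?,low[7]=?,low[8]=1); scc=(scc[0]=2,scc[1]=?,scc[2]=?,scc[3]=?,scc[4]=0,scc[5]=?,scc[6]=?,scc[7]=?,scc[8]=1)
step 4: low=(low[0]=0,low[1]=3,low[2]=?,low[3]=?,low[4]=2,low[5]=?,low[6]=3,low[7]=?,low[8]=1); scc=(scc[0]=2,scc[1]=?,scc[2]=?,scc[3]=?,scc[4]=0,scc[5]=?,scc[6]=?,scc[7]=?,scc[8]=1)
step 5: low=(low[0]=0,low[1]=3,low[2]=?,low[3]=?,low[4]=2,low[5]=?,low[6]=3,low[7]=?,low[8]=1); scc=(scc[0]=2,scc[1]=3,scc[2]=?,scc[3]=?,scc[4]=0,scc[5]=?,scc[6]=3,scc[7]=?,scc[8]=1)
step 6: low=(low[0]=0,low[1]=3,low[2]=5,low[3]=7,low[4]=2,low[5]=6,low[6]=3,low[7]=?,low[8]=1); scc=(scc[0]=2,scc[1]=3,scc[2]=?,scc[3]=4,scc[4]=0,scc[5]=?,scc[6]=3,scc[7]=?,scc[8]=1)
step 7: low=(low[0]=0,low[1]=3,low[2]=5,low[3]=7,low[4]=2,low[5]=6,low[6]=3,low[7]=?,low[8]=1); scc=(scc[0]=2,scc[1]=3,scc[2]=?,scc[3]=4,scc[4]=0,scc[5]=5,scc[6]=3,scc[7]=?,scc[8]=1)
step 8: low=(low[0]=0,low[1]=3,low[2]=5,low[3]=7,low[4]=2,low[5]=6,low[6]=3,low[7]=?,low[8]=1); scc=(scc[0]=2,scc[1]=3,scc[2]=6,scc[3]=4,scc[4]=0,scc[5]=5,scc[6]=3,scc[7]=?,scc[8]=1)
step 9: low=(low[0]=0,low[1]=3,low[2]=5,low[3]=7,low[4]=2,low[5]=6,low[6]=3,low[7]=8,low[8]=1); scc=(scc[0]=2,scc[1]=3,scc[2]=6,scc[3]=4,scc[4]=0,scc[5]=5,scc[6]=3,scc[7]=7,scc[8]=1)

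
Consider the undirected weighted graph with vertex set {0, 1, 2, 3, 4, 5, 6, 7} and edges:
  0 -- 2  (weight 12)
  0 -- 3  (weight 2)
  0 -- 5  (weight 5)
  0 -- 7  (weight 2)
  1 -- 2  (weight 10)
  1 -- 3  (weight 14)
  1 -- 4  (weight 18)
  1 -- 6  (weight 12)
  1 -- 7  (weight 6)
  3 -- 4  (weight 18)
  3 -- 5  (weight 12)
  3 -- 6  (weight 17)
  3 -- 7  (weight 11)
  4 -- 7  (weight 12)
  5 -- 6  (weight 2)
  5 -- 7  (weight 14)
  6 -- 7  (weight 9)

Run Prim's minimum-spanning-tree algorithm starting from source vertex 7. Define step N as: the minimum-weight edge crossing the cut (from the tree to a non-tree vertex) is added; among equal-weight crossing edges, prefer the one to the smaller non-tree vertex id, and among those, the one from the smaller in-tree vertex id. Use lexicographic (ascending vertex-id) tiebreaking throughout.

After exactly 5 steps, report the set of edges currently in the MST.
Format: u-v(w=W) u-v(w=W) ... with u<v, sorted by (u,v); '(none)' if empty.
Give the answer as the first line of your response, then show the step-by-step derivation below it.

0-3(w=2) 0-5(w=5) 0-7(w=2) 1-7(w=6) 5-6(w=2)

step 1: add edge 0-7 (w=2); MST = {0-7(w=2)}
step 2: add edge 0-3 (w=2); MST = {0-3(w=2) 0-7(w=2)}
step 3: add edge 0-5 (w=5); MST = {0-3(w=2) 0-5(w=5) 0-7(w=2)}
step 4: add edge 5-6 (w=2); MST = {0-3(w=2) 0-5(w=5) 0-7(w=2) 5-6(w=2)}
step 5: add edge 1-7 (w=6); MST = {0-3(w=2) 0-5(w=5) 0-7(w=2) 1-7(w=6) 5-6(w=2)}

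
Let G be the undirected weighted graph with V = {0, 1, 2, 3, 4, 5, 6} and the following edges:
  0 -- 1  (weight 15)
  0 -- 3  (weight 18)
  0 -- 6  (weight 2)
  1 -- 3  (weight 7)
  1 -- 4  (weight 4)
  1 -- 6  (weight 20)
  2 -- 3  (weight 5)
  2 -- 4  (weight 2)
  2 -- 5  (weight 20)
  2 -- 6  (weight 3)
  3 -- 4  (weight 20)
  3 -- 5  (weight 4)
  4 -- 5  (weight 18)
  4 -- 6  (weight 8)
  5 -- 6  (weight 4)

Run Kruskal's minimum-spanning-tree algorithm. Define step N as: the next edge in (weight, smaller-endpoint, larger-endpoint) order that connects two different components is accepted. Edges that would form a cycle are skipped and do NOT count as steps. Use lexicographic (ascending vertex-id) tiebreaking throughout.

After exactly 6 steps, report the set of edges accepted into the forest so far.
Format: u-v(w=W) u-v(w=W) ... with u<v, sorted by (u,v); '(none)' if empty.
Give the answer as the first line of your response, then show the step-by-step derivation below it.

0-6(w=2) 1-4(w=4) 2-4(w=2) 2-6(w=3) 3-5(w=4) 5-6(w=4)

step 1: add edge 0-6 (w=2); MST = {0-6(w=2)}
step 2: add edge 2-4 (w=2); MST = {0-6(w=2) 2-4(w=2)}
step 3: add edge 2-6 (w=3); MST = {0-6(w=2) 2-4(w=2) 2-6(w=3)}
step 4: add edge 1-4 (w=4); MST = {0-6(w=2) 1-4(w=4) 2-4(w=2) 2-6(w=3)}
step 5: add edge 3-5 (w=4); MST = {0-6(w=2) 1-4(w=4) 2-4(w=2) 2-6(w=3) 3-5(w=4)}
step 6: add edge 5-6 (w=4); MST = {0-6(w=2) 1-4(w=4) 2-4(w=2) 2-6(w=3) 3-5(w=4) 5-6(w=4)}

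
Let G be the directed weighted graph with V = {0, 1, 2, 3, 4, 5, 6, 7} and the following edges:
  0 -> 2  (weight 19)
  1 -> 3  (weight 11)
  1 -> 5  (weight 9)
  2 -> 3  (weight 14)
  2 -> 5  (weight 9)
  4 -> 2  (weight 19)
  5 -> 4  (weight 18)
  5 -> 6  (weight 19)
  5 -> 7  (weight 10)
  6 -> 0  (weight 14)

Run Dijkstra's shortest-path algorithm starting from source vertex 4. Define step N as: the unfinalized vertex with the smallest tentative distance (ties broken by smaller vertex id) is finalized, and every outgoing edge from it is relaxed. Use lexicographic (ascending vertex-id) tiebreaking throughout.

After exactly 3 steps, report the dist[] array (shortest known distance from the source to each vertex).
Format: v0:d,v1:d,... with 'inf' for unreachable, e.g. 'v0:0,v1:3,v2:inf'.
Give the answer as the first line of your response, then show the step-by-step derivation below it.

v0:inf,v1:inf,v2:19,v3:33,v4:0,v5:28,v6:47,v7:38

step 1: dist = v0:inf,v1:inf,v2:19,v3:inf,v4:0,v5:inf,v6:inf,v7:inf
step 2: dist = v0:inf,v1:inf,v2:19,v3:33,v4:0,v5:28,v6:inf,v7:inf
step 3: dist = v0:inf,v1:inf,v2:19,v3:33,v4:0,v5:28,v6:47,v7:38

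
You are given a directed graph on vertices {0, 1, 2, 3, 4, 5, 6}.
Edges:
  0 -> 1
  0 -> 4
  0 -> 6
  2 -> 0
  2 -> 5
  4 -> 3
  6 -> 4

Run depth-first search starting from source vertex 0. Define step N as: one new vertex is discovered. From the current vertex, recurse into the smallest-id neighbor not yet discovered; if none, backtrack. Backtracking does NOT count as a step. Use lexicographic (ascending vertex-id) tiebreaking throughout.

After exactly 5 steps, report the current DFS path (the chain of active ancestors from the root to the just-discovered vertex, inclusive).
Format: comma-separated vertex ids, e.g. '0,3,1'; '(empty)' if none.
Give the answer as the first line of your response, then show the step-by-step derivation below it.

0,6

step 1: discover 0; path=0; order=0
step 2: discover 1; path=0>1; order=0,1
step 3: discover 4; path=0>4; order=0,1,4
step 4: discover 3; path=0>4>3; order=0,1,4,3
step 5: discover 6; path=0>6; order=0,1,4,3,6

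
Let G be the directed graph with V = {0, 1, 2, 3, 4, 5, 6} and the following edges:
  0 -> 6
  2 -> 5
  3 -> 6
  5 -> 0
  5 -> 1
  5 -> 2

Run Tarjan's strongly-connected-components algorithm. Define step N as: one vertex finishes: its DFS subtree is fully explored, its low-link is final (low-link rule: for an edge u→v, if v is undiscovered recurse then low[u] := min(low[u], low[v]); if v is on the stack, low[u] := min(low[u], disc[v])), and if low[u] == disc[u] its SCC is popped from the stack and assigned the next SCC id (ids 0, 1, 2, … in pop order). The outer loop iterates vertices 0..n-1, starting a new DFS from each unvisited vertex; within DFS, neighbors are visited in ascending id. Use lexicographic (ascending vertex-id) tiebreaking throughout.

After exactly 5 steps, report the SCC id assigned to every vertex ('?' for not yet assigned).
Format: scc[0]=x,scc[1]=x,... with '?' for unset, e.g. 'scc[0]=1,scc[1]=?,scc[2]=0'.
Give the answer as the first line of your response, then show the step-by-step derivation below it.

scc[0]=1,scc[1]=2,scc[2]=3,scc[3]=?,scc[4]=?,scc[5]=3,scc[6]=0

step 1: low=(low[0]=0,low[1]=?,low[2]=?,low[3]=?,low[4]=?,low[5]=?,low[6]=1); scc=(scc[0]=?,scc[1]=?,scc[2]=?,scc[3]=?,scc[4]=?,scc[5]=?,scc[6]=0)
step 2: low=(low[0]=0,low[1]=?,low[2]=?,low[3]=?,low[4]=?,low[5]=?,low[6]=1); scc=(scc[0]=1,scc[1]=?,scc[2]=?,scc[3]=?,scc[4]=?,scc[5]=?,scc[6]=0)
step 3: low=(low[0]=0,low[1]=2,low[2]=?,low[3]=?,low[4]=?,low[5]=?,low[6]=1); scc=(scc[0]=1,scc[1]=2,scc[2]=?,scc[3]=?,scc[4]=?,scc[5]=?,scc[6]=0)
step 4: low=(low[0]=0,low[1]=2,low[2]=3,low[3]=?,low[4]=?,low[5]=3,low[6]=1); scc=(scc[0]=1,scc[1]=2,scc[2]=?,scc[3]=?,scc[4]=?,scc[5]=?,scc[6]=0)
step 5: low=(low[0]=0,low[1]=2,low[2]=3,low[3]=?,low[4]=?,low[5]=3,low[6]=1); scc=(scc[0]=1,scc[1]=2,scc[2]=3,scc[3]=?,scc[4]=?,scc[5]=3,scc[6]=0)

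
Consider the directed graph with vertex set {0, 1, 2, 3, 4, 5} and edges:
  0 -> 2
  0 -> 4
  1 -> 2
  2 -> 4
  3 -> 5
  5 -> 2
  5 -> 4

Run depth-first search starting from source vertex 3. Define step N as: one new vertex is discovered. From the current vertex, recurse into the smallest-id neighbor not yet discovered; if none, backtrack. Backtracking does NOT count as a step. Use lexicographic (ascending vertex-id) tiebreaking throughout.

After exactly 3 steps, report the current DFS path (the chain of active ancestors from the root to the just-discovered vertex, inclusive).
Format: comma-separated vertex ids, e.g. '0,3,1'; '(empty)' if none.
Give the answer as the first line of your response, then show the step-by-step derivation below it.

3,5,2

step 1: discover 3; path=3; order=3
step 2: discover 5; path=3>5; order=3,5
step 3: discover 2; path=3>5>2; order=3,5,2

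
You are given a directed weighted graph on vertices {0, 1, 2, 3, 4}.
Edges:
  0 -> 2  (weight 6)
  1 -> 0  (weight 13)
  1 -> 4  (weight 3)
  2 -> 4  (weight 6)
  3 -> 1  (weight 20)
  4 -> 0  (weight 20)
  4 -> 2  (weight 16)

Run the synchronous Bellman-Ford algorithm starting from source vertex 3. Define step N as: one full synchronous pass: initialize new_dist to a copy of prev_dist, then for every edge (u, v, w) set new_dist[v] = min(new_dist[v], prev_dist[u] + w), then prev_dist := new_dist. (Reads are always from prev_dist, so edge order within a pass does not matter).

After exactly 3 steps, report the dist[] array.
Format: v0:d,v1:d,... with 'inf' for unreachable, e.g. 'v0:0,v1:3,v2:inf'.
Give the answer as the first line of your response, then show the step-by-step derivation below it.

v0:33,v1:20,v2:39,v3:0,v4:23

step 1: dist = v0:inf,v1:20,v2:inf,v3:0,v4:inf
step 2: dist = v0:33,v1:20,v2:inf,v3:0,v4:23
step 3: dist = v0:33,v1:20,v2:39,v3:0,v4:23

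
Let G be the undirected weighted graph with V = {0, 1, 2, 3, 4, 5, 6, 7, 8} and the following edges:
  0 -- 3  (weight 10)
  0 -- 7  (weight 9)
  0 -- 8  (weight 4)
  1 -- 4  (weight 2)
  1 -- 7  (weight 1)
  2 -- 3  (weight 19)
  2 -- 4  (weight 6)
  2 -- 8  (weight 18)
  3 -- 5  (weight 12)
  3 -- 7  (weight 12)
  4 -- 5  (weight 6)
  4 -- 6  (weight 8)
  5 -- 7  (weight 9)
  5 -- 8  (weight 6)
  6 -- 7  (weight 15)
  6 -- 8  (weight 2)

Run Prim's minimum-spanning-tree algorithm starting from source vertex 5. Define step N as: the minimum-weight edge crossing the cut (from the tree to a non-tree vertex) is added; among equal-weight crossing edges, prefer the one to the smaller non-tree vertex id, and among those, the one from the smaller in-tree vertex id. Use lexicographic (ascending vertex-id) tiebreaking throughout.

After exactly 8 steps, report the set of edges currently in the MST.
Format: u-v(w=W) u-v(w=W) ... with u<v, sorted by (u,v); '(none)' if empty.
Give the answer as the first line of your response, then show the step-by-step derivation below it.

0-3(w=10) 0-8(w=4) 1-4(w=2) 1-7(w=1) 2-4(w=6) 4-5(w=6) 5-8(w=6) 6-8(w=2)

step 1: add edge 4-5 (w=6); MST = {4-5(w=6)}
step 2: add edge 1-4 (w=2); MST = {1-4(w=2) 4-5(w=6)}
step 3: add edge 1-7 (w=1); MST = {1-4(w=2) 1-7(w=1) 4-5(w=6)}
step 4: add edge 2-4 (w=6); MST = {1-4(w=2) 1-7(w=1) 2-4(w=6) 4-5(w=6)}
step 5: add edge 5-8 (w=6); MST = {1-4(w=2) 1-7(w=1) 2-4(w=6) 4-5(w=6) 5-8(w=6)}
step 6: add edge 6-8 (w=2); MST = {1-4(w=2) 1-7(w=1) 2-4(w=6) 4-5(w=6) 5-8(w=6) 6-8(w=2)}
step 7: add edge 0-8 (w=4); MST = {0-8(w=4) 1-4(w=2) 1-7(w=1) 2-4(w=6) 4-5(w=6) 5-8(w=6) 6-8(w=2)}
step 8: add edge 0-3 (w=10); MST = {0-3(w=10) 0-8(w=4) 1-4(w=2) 1-7(w=1) 2-4(w=6) 4-5(w=6) 5-8(w=6) 6-8(w=2)}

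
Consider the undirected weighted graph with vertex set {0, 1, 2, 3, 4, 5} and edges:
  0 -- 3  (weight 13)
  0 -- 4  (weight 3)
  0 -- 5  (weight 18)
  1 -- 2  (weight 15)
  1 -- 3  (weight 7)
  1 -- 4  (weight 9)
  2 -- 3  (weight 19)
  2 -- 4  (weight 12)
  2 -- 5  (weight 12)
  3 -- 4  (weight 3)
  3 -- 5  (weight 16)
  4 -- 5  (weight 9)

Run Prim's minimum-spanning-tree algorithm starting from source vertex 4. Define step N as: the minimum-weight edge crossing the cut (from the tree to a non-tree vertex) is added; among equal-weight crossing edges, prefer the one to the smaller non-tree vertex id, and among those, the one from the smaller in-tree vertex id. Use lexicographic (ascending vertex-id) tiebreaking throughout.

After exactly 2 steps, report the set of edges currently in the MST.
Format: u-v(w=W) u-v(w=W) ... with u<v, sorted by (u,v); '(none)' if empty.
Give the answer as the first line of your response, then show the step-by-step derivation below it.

0-4(w=3) 3-4(w=3)

step 1: add edge 0-4 (w=3); MST = {0-4(w=3)}
step 2: add edge 3-4 (w=3); MST = {0-4(w=3) 3-4(w=3)}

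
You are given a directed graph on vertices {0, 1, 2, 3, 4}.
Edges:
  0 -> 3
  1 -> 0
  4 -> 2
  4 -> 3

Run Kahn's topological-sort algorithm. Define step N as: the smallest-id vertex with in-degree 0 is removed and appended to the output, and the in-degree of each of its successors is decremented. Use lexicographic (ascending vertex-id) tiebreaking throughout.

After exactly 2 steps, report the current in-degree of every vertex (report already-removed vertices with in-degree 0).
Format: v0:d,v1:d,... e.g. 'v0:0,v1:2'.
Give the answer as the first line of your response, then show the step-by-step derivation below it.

v0:0,v1:0,v2:1,v3:1,v4:0

step 1: output 1; order=[1]; indeg=(0,0,1,2,0)
step 2: output 0; order=[1,0]; indeg=(0,0,1,1,0)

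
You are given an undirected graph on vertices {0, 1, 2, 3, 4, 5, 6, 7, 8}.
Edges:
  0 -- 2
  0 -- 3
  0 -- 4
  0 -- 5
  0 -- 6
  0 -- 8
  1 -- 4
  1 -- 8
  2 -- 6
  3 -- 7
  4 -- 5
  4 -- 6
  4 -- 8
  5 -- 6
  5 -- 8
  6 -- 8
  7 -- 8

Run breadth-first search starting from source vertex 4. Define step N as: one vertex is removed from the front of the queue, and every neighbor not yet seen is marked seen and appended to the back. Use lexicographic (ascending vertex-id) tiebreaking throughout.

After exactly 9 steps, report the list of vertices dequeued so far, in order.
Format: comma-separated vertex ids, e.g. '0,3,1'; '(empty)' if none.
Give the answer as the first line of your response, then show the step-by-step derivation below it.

4,0,1,5,6,8,2,3,7

step 1: dequeue 4; queue=[0,1,5,6,8]; order=4
step 2: dequeue 0; queue=[1,5,6,8,2,3]; order=4,0
step 3: dequeue 1; queue=[5,6,8,2,3]; order=4,0,1
step 4: dequeue 5; queue=[6,8,2,3]; order=4,0,1,5
step 5: dequeue 6; queue=[8,2,3]; order=4,0,1,5,6
step 6: dequeue 8; queue=[2,3,7]; order=4,0,1,5,6,8
step 7: dequeue 2; queue=[3,7]; order=4,0,1,5,6,8,2
step 8: dequeue 3; queue=[7]; order=4,0,1,5,6,8,2,3
step 9: dequeue 7; queue=[(empty)]; order=4,0,1,5,6,8,2,3,7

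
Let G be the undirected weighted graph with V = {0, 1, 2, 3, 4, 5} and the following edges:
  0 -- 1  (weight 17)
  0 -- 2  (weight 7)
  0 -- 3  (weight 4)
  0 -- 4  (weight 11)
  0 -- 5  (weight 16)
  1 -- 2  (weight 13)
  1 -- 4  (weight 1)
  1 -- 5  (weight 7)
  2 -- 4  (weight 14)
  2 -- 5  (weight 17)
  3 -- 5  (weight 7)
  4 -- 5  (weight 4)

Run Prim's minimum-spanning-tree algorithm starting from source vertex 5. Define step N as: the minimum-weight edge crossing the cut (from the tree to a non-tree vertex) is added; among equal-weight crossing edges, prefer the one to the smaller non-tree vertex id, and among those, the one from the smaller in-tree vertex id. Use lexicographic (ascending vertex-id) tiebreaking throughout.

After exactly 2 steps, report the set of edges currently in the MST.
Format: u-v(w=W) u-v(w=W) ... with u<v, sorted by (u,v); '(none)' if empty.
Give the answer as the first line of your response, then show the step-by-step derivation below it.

1-4(w=1) 4-5(w=4)

step 1: add edge 4-5 (w=4); MST = {4-5(w=4)}
step 2: add edge 1-4 (w=1); MST = {1-4(w=1) 4-5(w=4)}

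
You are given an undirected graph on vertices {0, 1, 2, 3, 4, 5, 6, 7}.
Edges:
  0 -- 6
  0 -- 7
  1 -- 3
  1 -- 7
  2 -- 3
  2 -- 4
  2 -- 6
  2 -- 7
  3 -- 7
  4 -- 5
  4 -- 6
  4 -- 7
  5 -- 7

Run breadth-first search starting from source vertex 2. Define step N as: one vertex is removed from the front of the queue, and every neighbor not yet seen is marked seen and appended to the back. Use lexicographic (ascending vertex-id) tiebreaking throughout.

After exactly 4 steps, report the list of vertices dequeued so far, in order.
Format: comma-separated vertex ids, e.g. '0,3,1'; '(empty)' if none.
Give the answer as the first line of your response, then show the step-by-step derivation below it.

2,3,4,6

step 1: dequeue 2; queue=[3,4,6,7]; order=2
step 2: dequeue 3; queue=[4,6,7,1]; order=2,3
step 3: dequeue 4; queue=[6,7,1,5]; order=2,3,4
step 4: dequeue 6; queue=[7,1,5,0]; order=2,3,4,6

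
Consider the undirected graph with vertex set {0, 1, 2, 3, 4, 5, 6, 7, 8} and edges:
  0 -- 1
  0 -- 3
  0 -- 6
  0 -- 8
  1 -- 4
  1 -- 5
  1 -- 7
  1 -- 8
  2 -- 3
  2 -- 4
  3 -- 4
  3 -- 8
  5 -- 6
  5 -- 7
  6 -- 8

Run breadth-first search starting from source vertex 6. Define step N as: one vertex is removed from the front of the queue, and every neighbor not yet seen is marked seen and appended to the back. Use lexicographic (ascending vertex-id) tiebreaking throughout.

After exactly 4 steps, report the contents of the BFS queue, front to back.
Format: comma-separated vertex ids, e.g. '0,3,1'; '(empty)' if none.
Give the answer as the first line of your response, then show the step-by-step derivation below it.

1,3,7

step 1: dequeue 6; queue=[0,5,8]; order=6
step 2: dequeue 0; queue=[5,8,1,3]; order=6,0
step 3: dequeue 5; queue=[8,1,3,7]; order=6,0,5
step 4: dequeue 8; queue=[1,3,7]; order=6,0,5,8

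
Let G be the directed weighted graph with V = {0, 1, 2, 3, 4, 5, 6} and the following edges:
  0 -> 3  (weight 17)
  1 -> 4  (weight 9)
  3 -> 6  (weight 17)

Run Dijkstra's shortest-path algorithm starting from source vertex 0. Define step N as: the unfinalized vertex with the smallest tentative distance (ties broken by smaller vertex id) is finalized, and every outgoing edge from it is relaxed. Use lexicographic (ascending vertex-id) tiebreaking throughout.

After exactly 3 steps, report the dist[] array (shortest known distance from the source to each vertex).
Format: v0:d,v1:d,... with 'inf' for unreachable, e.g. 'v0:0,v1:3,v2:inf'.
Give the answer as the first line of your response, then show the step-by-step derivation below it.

v0:0,v1:inf,v2:inf,v3:17,v4:inf,v5:inf,v6:34

step 1: dist = v0:0,v1:inf,v2:inf,v3:17,v4:inf,v5:inf,v6:inf
step 2: dist = v0:0,v1:inf,v2:inf,v3:17,v4:inf,v5:inf,v6:34
step 3: dist = v0:0,v1:inf,v2:inf,v3:17,v4:inf,v5:inf,v6:34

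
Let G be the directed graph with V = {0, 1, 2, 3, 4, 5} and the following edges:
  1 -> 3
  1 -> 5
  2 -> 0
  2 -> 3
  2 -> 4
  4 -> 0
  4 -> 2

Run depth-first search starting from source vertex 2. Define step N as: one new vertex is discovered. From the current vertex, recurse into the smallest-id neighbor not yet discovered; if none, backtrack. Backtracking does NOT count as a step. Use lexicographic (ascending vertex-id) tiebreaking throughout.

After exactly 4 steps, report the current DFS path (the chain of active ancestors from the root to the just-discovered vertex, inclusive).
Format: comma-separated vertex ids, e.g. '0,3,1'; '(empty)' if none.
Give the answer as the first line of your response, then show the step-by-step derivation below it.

2,4

step 1: discover 2; path=2; order=2
step 2: discover 0; path=2>0; order=2,0
step 3: discover 3; path=2>3; order=2,0,3
step 4: discover 4; path=2>4; order=2,0,3,4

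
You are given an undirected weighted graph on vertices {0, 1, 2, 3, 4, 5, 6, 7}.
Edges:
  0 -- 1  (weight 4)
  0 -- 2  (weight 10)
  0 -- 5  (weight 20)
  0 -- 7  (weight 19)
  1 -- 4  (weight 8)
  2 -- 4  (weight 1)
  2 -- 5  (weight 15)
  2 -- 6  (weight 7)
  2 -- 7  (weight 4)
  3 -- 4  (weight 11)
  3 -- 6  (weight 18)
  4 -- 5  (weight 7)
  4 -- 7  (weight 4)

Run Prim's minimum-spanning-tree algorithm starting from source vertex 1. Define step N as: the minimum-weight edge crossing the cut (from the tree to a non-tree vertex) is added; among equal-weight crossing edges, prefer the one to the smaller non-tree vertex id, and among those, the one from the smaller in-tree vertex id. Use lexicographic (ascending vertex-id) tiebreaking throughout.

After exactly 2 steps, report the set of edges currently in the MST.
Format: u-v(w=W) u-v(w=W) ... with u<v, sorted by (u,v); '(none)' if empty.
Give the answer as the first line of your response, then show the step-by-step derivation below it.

0-1(w=4) 1-4(w=8)

step 1: add edge 0-1 (w=4); MST = {0-1(w=4)}
step 2: add edge 1-4 (w=8); MST = {0-1(w=4) 1-4(w=8)}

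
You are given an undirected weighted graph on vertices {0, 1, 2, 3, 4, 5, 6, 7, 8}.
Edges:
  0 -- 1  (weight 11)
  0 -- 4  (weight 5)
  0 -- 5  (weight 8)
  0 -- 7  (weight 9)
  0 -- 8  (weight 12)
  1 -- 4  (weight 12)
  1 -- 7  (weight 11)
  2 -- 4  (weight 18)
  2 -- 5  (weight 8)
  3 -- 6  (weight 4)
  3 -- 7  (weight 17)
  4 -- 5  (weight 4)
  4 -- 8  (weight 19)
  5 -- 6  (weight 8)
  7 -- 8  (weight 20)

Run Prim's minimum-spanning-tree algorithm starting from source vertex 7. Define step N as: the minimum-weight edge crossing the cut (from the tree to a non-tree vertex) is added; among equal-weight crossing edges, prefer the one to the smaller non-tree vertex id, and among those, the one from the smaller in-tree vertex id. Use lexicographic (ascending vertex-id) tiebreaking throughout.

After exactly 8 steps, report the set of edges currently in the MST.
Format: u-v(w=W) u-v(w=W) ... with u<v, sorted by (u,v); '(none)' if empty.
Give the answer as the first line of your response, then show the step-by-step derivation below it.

0-1(w=11) 0-4(w=5) 0-7(w=9) 0-8(w=12) 2-5(w=8) 3-6(w=4) 4-5(w=4) 5-6(w=8)

step 1: add edge 0-7 (w=9); MST = {0-7(w=9)}
step 2: add edge 0-4 (w=5); MST = {0-4(w=5) 0-7(w=9)}
step 3: add edge 4-5 (w=4); MST = {0-4(w=5) 0-7(w=9) 4-5(w=4)}
step 4: add edge 2-5 (w=8); MST = {0-4(w=5) 0-7(w=9) 2-5(w=8) 4-5(w=4)}
step 5: add edge 5-6 (w=8); MST = {0-4(w=5) 0-7(w=9) 2-5(w=8) 4-5(w=4) 5-6(w=8)}
step 6: add edge 3-6 (w=4); MST = {0-4(w=5) 0-7(w=9) 2-5(w=8) 3-6(w=4) 4-5(w=4) 5-6(w=8)}
step 7: add edge 0-1 (w=11); MST = {0-1(w=11) 0-4(w=5) 0-7(w=9) 2-5(w=8) 3-6(w=4) 4-5(w=4) 5-6(w=8)}
step 8: add edge 0-8 (w=12); MST = {0-1(w=11) 0-4(w=5) 0-7(w=9) 0-8(w=12) 2-5(w=8) 3-6(w=4) 4-5(w=4) 5-6(w=8)}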